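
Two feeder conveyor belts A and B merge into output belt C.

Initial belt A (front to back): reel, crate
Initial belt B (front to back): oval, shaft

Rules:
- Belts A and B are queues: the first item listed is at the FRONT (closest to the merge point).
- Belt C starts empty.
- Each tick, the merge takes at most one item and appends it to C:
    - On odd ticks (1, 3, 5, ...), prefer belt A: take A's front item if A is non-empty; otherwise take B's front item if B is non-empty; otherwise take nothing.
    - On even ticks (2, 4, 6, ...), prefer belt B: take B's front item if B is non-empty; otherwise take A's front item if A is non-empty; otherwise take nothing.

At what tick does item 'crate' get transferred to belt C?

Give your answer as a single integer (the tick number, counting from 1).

Answer: 3

Derivation:
Tick 1: prefer A, take reel from A; A=[crate] B=[oval,shaft] C=[reel]
Tick 2: prefer B, take oval from B; A=[crate] B=[shaft] C=[reel,oval]
Tick 3: prefer A, take crate from A; A=[-] B=[shaft] C=[reel,oval,crate]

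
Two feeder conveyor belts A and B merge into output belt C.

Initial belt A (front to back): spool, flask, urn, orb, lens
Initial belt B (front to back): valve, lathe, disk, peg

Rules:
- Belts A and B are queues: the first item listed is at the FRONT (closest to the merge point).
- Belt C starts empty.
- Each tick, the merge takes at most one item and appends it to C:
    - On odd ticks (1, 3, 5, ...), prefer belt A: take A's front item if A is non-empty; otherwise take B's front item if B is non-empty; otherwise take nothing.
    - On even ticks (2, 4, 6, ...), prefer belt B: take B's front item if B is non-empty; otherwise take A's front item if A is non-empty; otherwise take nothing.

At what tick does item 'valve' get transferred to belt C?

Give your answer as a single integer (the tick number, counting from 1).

Answer: 2

Derivation:
Tick 1: prefer A, take spool from A; A=[flask,urn,orb,lens] B=[valve,lathe,disk,peg] C=[spool]
Tick 2: prefer B, take valve from B; A=[flask,urn,orb,lens] B=[lathe,disk,peg] C=[spool,valve]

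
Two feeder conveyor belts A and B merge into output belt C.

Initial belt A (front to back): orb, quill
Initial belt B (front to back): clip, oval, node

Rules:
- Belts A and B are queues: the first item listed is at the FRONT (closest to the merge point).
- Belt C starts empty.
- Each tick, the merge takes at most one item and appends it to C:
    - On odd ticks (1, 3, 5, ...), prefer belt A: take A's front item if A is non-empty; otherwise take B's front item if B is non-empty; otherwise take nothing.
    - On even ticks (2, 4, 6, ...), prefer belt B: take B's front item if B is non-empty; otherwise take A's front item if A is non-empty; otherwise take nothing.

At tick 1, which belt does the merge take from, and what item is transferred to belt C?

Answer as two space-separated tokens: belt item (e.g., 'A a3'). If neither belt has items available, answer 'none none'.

Answer: A orb

Derivation:
Tick 1: prefer A, take orb from A; A=[quill] B=[clip,oval,node] C=[orb]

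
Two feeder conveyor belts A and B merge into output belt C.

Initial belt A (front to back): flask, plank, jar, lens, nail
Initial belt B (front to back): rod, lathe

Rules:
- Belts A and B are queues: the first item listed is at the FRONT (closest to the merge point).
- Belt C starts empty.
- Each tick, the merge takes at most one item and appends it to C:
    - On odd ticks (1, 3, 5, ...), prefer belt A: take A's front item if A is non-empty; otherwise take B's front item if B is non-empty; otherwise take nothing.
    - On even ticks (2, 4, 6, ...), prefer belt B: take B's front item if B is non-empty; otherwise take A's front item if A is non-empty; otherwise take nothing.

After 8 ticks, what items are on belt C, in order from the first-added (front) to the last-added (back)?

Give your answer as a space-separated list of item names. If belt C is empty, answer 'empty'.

Tick 1: prefer A, take flask from A; A=[plank,jar,lens,nail] B=[rod,lathe] C=[flask]
Tick 2: prefer B, take rod from B; A=[plank,jar,lens,nail] B=[lathe] C=[flask,rod]
Tick 3: prefer A, take plank from A; A=[jar,lens,nail] B=[lathe] C=[flask,rod,plank]
Tick 4: prefer B, take lathe from B; A=[jar,lens,nail] B=[-] C=[flask,rod,plank,lathe]
Tick 5: prefer A, take jar from A; A=[lens,nail] B=[-] C=[flask,rod,plank,lathe,jar]
Tick 6: prefer B, take lens from A; A=[nail] B=[-] C=[flask,rod,plank,lathe,jar,lens]
Tick 7: prefer A, take nail from A; A=[-] B=[-] C=[flask,rod,plank,lathe,jar,lens,nail]
Tick 8: prefer B, both empty, nothing taken; A=[-] B=[-] C=[flask,rod,plank,lathe,jar,lens,nail]

Answer: flask rod plank lathe jar lens nail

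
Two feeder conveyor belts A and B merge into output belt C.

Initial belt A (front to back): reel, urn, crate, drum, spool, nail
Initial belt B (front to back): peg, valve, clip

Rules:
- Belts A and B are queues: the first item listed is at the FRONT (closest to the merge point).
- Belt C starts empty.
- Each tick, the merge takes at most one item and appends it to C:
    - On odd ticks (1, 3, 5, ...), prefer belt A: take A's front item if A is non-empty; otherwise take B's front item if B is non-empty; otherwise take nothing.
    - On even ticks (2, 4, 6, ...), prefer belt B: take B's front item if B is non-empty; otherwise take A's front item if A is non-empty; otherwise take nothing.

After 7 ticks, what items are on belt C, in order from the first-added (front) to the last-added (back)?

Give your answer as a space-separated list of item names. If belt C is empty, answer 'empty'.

Tick 1: prefer A, take reel from A; A=[urn,crate,drum,spool,nail] B=[peg,valve,clip] C=[reel]
Tick 2: prefer B, take peg from B; A=[urn,crate,drum,spool,nail] B=[valve,clip] C=[reel,peg]
Tick 3: prefer A, take urn from A; A=[crate,drum,spool,nail] B=[valve,clip] C=[reel,peg,urn]
Tick 4: prefer B, take valve from B; A=[crate,drum,spool,nail] B=[clip] C=[reel,peg,urn,valve]
Tick 5: prefer A, take crate from A; A=[drum,spool,nail] B=[clip] C=[reel,peg,urn,valve,crate]
Tick 6: prefer B, take clip from B; A=[drum,spool,nail] B=[-] C=[reel,peg,urn,valve,crate,clip]
Tick 7: prefer A, take drum from A; A=[spool,nail] B=[-] C=[reel,peg,urn,valve,crate,clip,drum]

Answer: reel peg urn valve crate clip drum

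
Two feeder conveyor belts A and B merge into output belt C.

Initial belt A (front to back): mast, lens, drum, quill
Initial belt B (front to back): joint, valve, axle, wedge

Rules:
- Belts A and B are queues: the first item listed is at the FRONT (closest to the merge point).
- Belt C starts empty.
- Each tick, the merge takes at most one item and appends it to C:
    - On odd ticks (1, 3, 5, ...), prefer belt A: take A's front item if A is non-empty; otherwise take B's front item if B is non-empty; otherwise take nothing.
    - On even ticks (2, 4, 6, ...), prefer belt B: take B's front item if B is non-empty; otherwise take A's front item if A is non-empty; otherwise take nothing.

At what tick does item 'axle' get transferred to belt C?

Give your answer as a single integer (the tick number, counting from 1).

Tick 1: prefer A, take mast from A; A=[lens,drum,quill] B=[joint,valve,axle,wedge] C=[mast]
Tick 2: prefer B, take joint from B; A=[lens,drum,quill] B=[valve,axle,wedge] C=[mast,joint]
Tick 3: prefer A, take lens from A; A=[drum,quill] B=[valve,axle,wedge] C=[mast,joint,lens]
Tick 4: prefer B, take valve from B; A=[drum,quill] B=[axle,wedge] C=[mast,joint,lens,valve]
Tick 5: prefer A, take drum from A; A=[quill] B=[axle,wedge] C=[mast,joint,lens,valve,drum]
Tick 6: prefer B, take axle from B; A=[quill] B=[wedge] C=[mast,joint,lens,valve,drum,axle]

Answer: 6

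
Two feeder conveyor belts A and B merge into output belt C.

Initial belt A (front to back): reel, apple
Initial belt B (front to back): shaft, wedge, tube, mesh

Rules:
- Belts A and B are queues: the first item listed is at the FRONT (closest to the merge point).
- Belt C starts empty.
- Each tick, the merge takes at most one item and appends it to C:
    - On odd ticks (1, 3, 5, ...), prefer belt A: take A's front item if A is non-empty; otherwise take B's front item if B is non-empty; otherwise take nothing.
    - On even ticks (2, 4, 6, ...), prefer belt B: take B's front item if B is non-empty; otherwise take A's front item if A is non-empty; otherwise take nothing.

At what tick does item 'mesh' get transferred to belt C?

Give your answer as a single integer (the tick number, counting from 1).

Tick 1: prefer A, take reel from A; A=[apple] B=[shaft,wedge,tube,mesh] C=[reel]
Tick 2: prefer B, take shaft from B; A=[apple] B=[wedge,tube,mesh] C=[reel,shaft]
Tick 3: prefer A, take apple from A; A=[-] B=[wedge,tube,mesh] C=[reel,shaft,apple]
Tick 4: prefer B, take wedge from B; A=[-] B=[tube,mesh] C=[reel,shaft,apple,wedge]
Tick 5: prefer A, take tube from B; A=[-] B=[mesh] C=[reel,shaft,apple,wedge,tube]
Tick 6: prefer B, take mesh from B; A=[-] B=[-] C=[reel,shaft,apple,wedge,tube,mesh]

Answer: 6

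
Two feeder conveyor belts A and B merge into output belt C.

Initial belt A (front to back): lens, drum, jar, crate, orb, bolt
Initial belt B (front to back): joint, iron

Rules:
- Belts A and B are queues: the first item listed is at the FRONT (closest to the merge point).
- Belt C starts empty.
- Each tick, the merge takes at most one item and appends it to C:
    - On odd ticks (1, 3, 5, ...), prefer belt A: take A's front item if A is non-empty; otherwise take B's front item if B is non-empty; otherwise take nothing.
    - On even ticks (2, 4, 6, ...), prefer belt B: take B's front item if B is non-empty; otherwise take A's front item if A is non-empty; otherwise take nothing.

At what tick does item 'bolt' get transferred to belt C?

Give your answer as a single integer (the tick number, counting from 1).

Answer: 8

Derivation:
Tick 1: prefer A, take lens from A; A=[drum,jar,crate,orb,bolt] B=[joint,iron] C=[lens]
Tick 2: prefer B, take joint from B; A=[drum,jar,crate,orb,bolt] B=[iron] C=[lens,joint]
Tick 3: prefer A, take drum from A; A=[jar,crate,orb,bolt] B=[iron] C=[lens,joint,drum]
Tick 4: prefer B, take iron from B; A=[jar,crate,orb,bolt] B=[-] C=[lens,joint,drum,iron]
Tick 5: prefer A, take jar from A; A=[crate,orb,bolt] B=[-] C=[lens,joint,drum,iron,jar]
Tick 6: prefer B, take crate from A; A=[orb,bolt] B=[-] C=[lens,joint,drum,iron,jar,crate]
Tick 7: prefer A, take orb from A; A=[bolt] B=[-] C=[lens,joint,drum,iron,jar,crate,orb]
Tick 8: prefer B, take bolt from A; A=[-] B=[-] C=[lens,joint,drum,iron,jar,crate,orb,bolt]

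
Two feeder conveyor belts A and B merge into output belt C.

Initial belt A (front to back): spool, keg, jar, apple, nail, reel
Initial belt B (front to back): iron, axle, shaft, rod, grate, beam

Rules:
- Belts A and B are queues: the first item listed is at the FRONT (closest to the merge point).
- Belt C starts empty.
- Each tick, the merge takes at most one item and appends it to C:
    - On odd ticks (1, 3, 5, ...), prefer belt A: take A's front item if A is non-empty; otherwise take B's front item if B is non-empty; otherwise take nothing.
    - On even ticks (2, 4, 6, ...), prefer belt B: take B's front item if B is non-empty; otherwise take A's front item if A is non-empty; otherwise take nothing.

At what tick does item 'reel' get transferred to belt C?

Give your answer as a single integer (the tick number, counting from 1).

Tick 1: prefer A, take spool from A; A=[keg,jar,apple,nail,reel] B=[iron,axle,shaft,rod,grate,beam] C=[spool]
Tick 2: prefer B, take iron from B; A=[keg,jar,apple,nail,reel] B=[axle,shaft,rod,grate,beam] C=[spool,iron]
Tick 3: prefer A, take keg from A; A=[jar,apple,nail,reel] B=[axle,shaft,rod,grate,beam] C=[spool,iron,keg]
Tick 4: prefer B, take axle from B; A=[jar,apple,nail,reel] B=[shaft,rod,grate,beam] C=[spool,iron,keg,axle]
Tick 5: prefer A, take jar from A; A=[apple,nail,reel] B=[shaft,rod,grate,beam] C=[spool,iron,keg,axle,jar]
Tick 6: prefer B, take shaft from B; A=[apple,nail,reel] B=[rod,grate,beam] C=[spool,iron,keg,axle,jar,shaft]
Tick 7: prefer A, take apple from A; A=[nail,reel] B=[rod,grate,beam] C=[spool,iron,keg,axle,jar,shaft,apple]
Tick 8: prefer B, take rod from B; A=[nail,reel] B=[grate,beam] C=[spool,iron,keg,axle,jar,shaft,apple,rod]
Tick 9: prefer A, take nail from A; A=[reel] B=[grate,beam] C=[spool,iron,keg,axle,jar,shaft,apple,rod,nail]
Tick 10: prefer B, take grate from B; A=[reel] B=[beam] C=[spool,iron,keg,axle,jar,shaft,apple,rod,nail,grate]
Tick 11: prefer A, take reel from A; A=[-] B=[beam] C=[spool,iron,keg,axle,jar,shaft,apple,rod,nail,grate,reel]

Answer: 11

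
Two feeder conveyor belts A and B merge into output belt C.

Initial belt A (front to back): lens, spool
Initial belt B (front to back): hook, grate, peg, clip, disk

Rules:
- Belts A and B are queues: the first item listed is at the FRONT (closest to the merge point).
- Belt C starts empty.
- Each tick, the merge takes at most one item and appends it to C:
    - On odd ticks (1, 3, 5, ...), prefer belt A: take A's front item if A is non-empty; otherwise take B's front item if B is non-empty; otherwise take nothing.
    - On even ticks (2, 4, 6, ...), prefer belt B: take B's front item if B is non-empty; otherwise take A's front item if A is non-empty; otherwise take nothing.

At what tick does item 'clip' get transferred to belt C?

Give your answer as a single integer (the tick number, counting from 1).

Answer: 6

Derivation:
Tick 1: prefer A, take lens from A; A=[spool] B=[hook,grate,peg,clip,disk] C=[lens]
Tick 2: prefer B, take hook from B; A=[spool] B=[grate,peg,clip,disk] C=[lens,hook]
Tick 3: prefer A, take spool from A; A=[-] B=[grate,peg,clip,disk] C=[lens,hook,spool]
Tick 4: prefer B, take grate from B; A=[-] B=[peg,clip,disk] C=[lens,hook,spool,grate]
Tick 5: prefer A, take peg from B; A=[-] B=[clip,disk] C=[lens,hook,spool,grate,peg]
Tick 6: prefer B, take clip from B; A=[-] B=[disk] C=[lens,hook,spool,grate,peg,clip]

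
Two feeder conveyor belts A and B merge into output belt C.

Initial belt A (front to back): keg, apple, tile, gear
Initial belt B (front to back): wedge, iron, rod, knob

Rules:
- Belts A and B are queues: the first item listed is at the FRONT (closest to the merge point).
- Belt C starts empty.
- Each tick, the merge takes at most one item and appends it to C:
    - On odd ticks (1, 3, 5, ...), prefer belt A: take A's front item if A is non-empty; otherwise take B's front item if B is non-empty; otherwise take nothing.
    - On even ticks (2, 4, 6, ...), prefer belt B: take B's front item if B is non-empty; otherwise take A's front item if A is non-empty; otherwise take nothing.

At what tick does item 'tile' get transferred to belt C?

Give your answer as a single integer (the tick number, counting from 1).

Answer: 5

Derivation:
Tick 1: prefer A, take keg from A; A=[apple,tile,gear] B=[wedge,iron,rod,knob] C=[keg]
Tick 2: prefer B, take wedge from B; A=[apple,tile,gear] B=[iron,rod,knob] C=[keg,wedge]
Tick 3: prefer A, take apple from A; A=[tile,gear] B=[iron,rod,knob] C=[keg,wedge,apple]
Tick 4: prefer B, take iron from B; A=[tile,gear] B=[rod,knob] C=[keg,wedge,apple,iron]
Tick 5: prefer A, take tile from A; A=[gear] B=[rod,knob] C=[keg,wedge,apple,iron,tile]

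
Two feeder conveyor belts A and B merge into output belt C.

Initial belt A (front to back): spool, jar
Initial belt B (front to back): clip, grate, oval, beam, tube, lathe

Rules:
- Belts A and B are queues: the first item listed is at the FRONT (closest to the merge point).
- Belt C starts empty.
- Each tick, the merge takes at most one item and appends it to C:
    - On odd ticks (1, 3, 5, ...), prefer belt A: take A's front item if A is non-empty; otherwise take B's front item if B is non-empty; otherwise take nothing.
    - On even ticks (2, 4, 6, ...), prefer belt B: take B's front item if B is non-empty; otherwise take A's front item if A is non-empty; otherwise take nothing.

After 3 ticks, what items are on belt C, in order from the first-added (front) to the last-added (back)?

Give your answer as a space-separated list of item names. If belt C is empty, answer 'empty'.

Tick 1: prefer A, take spool from A; A=[jar] B=[clip,grate,oval,beam,tube,lathe] C=[spool]
Tick 2: prefer B, take clip from B; A=[jar] B=[grate,oval,beam,tube,lathe] C=[spool,clip]
Tick 3: prefer A, take jar from A; A=[-] B=[grate,oval,beam,tube,lathe] C=[spool,clip,jar]

Answer: spool clip jar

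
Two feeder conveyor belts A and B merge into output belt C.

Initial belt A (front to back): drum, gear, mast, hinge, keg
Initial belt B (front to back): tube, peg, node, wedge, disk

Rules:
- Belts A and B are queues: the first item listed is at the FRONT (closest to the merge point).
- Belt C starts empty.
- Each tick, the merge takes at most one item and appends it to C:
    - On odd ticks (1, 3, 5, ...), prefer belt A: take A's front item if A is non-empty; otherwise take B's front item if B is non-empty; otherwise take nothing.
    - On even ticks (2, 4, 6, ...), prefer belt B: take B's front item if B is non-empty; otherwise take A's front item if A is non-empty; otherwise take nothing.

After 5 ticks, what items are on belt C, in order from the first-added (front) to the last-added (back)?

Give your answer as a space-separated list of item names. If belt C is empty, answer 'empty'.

Answer: drum tube gear peg mast

Derivation:
Tick 1: prefer A, take drum from A; A=[gear,mast,hinge,keg] B=[tube,peg,node,wedge,disk] C=[drum]
Tick 2: prefer B, take tube from B; A=[gear,mast,hinge,keg] B=[peg,node,wedge,disk] C=[drum,tube]
Tick 3: prefer A, take gear from A; A=[mast,hinge,keg] B=[peg,node,wedge,disk] C=[drum,tube,gear]
Tick 4: prefer B, take peg from B; A=[mast,hinge,keg] B=[node,wedge,disk] C=[drum,tube,gear,peg]
Tick 5: prefer A, take mast from A; A=[hinge,keg] B=[node,wedge,disk] C=[drum,tube,gear,peg,mast]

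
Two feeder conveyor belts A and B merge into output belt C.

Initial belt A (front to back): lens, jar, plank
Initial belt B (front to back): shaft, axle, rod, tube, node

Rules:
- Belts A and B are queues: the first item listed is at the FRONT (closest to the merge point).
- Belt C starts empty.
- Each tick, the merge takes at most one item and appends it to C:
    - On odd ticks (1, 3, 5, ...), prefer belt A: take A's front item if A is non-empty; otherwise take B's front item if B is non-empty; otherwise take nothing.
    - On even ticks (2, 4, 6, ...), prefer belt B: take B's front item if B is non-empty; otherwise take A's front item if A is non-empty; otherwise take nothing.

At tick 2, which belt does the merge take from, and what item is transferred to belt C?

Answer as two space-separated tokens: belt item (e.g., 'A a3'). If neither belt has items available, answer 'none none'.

Tick 1: prefer A, take lens from A; A=[jar,plank] B=[shaft,axle,rod,tube,node] C=[lens]
Tick 2: prefer B, take shaft from B; A=[jar,plank] B=[axle,rod,tube,node] C=[lens,shaft]

Answer: B shaft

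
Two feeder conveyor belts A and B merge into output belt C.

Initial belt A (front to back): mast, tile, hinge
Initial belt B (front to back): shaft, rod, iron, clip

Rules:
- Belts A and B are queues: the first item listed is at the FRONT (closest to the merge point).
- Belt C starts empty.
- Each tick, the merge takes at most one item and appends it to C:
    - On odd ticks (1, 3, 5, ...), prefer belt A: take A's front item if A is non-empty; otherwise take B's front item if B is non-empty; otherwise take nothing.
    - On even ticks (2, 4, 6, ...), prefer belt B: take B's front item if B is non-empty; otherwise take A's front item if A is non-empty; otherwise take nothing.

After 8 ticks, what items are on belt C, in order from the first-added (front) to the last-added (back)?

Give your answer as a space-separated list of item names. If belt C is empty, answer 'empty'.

Tick 1: prefer A, take mast from A; A=[tile,hinge] B=[shaft,rod,iron,clip] C=[mast]
Tick 2: prefer B, take shaft from B; A=[tile,hinge] B=[rod,iron,clip] C=[mast,shaft]
Tick 3: prefer A, take tile from A; A=[hinge] B=[rod,iron,clip] C=[mast,shaft,tile]
Tick 4: prefer B, take rod from B; A=[hinge] B=[iron,clip] C=[mast,shaft,tile,rod]
Tick 5: prefer A, take hinge from A; A=[-] B=[iron,clip] C=[mast,shaft,tile,rod,hinge]
Tick 6: prefer B, take iron from B; A=[-] B=[clip] C=[mast,shaft,tile,rod,hinge,iron]
Tick 7: prefer A, take clip from B; A=[-] B=[-] C=[mast,shaft,tile,rod,hinge,iron,clip]
Tick 8: prefer B, both empty, nothing taken; A=[-] B=[-] C=[mast,shaft,tile,rod,hinge,iron,clip]

Answer: mast shaft tile rod hinge iron clip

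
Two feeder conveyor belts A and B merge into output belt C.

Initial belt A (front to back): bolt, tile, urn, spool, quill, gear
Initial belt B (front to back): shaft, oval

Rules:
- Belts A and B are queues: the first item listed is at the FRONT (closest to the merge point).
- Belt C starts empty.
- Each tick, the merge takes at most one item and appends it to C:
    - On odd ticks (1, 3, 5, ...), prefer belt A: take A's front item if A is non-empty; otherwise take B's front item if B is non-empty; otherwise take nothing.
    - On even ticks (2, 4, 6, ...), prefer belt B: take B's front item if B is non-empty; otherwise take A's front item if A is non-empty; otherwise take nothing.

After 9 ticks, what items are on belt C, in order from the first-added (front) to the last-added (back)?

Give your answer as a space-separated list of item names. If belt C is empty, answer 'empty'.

Answer: bolt shaft tile oval urn spool quill gear

Derivation:
Tick 1: prefer A, take bolt from A; A=[tile,urn,spool,quill,gear] B=[shaft,oval] C=[bolt]
Tick 2: prefer B, take shaft from B; A=[tile,urn,spool,quill,gear] B=[oval] C=[bolt,shaft]
Tick 3: prefer A, take tile from A; A=[urn,spool,quill,gear] B=[oval] C=[bolt,shaft,tile]
Tick 4: prefer B, take oval from B; A=[urn,spool,quill,gear] B=[-] C=[bolt,shaft,tile,oval]
Tick 5: prefer A, take urn from A; A=[spool,quill,gear] B=[-] C=[bolt,shaft,tile,oval,urn]
Tick 6: prefer B, take spool from A; A=[quill,gear] B=[-] C=[bolt,shaft,tile,oval,urn,spool]
Tick 7: prefer A, take quill from A; A=[gear] B=[-] C=[bolt,shaft,tile,oval,urn,spool,quill]
Tick 8: prefer B, take gear from A; A=[-] B=[-] C=[bolt,shaft,tile,oval,urn,spool,quill,gear]
Tick 9: prefer A, both empty, nothing taken; A=[-] B=[-] C=[bolt,shaft,tile,oval,urn,spool,quill,gear]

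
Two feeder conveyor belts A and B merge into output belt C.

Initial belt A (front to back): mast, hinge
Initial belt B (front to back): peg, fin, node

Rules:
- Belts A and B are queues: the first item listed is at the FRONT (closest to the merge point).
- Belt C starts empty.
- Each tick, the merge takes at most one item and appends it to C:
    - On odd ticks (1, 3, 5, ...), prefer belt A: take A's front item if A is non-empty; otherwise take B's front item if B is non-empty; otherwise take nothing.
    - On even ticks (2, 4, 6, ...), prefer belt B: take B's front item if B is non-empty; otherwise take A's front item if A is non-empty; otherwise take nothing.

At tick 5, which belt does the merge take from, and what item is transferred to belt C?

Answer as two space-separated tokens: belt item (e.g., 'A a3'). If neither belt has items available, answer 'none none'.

Tick 1: prefer A, take mast from A; A=[hinge] B=[peg,fin,node] C=[mast]
Tick 2: prefer B, take peg from B; A=[hinge] B=[fin,node] C=[mast,peg]
Tick 3: prefer A, take hinge from A; A=[-] B=[fin,node] C=[mast,peg,hinge]
Tick 4: prefer B, take fin from B; A=[-] B=[node] C=[mast,peg,hinge,fin]
Tick 5: prefer A, take node from B; A=[-] B=[-] C=[mast,peg,hinge,fin,node]

Answer: B node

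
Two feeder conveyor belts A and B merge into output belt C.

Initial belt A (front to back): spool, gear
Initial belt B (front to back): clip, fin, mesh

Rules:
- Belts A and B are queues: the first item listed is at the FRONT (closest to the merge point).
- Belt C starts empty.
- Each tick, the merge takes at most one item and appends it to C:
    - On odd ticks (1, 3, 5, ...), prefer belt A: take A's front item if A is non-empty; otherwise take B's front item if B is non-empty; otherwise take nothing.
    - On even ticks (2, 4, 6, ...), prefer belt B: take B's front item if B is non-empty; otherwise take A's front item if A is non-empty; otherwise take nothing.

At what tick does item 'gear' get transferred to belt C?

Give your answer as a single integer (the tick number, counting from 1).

Tick 1: prefer A, take spool from A; A=[gear] B=[clip,fin,mesh] C=[spool]
Tick 2: prefer B, take clip from B; A=[gear] B=[fin,mesh] C=[spool,clip]
Tick 3: prefer A, take gear from A; A=[-] B=[fin,mesh] C=[spool,clip,gear]

Answer: 3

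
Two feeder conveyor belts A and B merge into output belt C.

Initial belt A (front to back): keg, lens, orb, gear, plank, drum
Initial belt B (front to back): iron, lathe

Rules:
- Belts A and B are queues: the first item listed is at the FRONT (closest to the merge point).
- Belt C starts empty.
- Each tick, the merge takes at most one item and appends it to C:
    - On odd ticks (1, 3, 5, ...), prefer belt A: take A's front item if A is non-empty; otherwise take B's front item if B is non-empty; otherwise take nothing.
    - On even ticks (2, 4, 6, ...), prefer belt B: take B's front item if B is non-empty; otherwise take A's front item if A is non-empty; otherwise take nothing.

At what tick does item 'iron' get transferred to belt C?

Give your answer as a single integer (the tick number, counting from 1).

Answer: 2

Derivation:
Tick 1: prefer A, take keg from A; A=[lens,orb,gear,plank,drum] B=[iron,lathe] C=[keg]
Tick 2: prefer B, take iron from B; A=[lens,orb,gear,plank,drum] B=[lathe] C=[keg,iron]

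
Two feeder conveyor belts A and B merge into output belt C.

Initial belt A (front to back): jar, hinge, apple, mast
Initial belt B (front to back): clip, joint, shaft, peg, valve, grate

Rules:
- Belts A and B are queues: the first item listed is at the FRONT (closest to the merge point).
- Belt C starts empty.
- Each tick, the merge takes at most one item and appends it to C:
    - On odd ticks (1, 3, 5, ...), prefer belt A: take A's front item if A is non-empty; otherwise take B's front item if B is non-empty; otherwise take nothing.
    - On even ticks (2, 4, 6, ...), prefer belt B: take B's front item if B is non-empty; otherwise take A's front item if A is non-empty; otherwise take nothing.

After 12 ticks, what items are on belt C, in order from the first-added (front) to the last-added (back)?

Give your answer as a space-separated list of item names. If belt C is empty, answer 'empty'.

Tick 1: prefer A, take jar from A; A=[hinge,apple,mast] B=[clip,joint,shaft,peg,valve,grate] C=[jar]
Tick 2: prefer B, take clip from B; A=[hinge,apple,mast] B=[joint,shaft,peg,valve,grate] C=[jar,clip]
Tick 3: prefer A, take hinge from A; A=[apple,mast] B=[joint,shaft,peg,valve,grate] C=[jar,clip,hinge]
Tick 4: prefer B, take joint from B; A=[apple,mast] B=[shaft,peg,valve,grate] C=[jar,clip,hinge,joint]
Tick 5: prefer A, take apple from A; A=[mast] B=[shaft,peg,valve,grate] C=[jar,clip,hinge,joint,apple]
Tick 6: prefer B, take shaft from B; A=[mast] B=[peg,valve,grate] C=[jar,clip,hinge,joint,apple,shaft]
Tick 7: prefer A, take mast from A; A=[-] B=[peg,valve,grate] C=[jar,clip,hinge,joint,apple,shaft,mast]
Tick 8: prefer B, take peg from B; A=[-] B=[valve,grate] C=[jar,clip,hinge,joint,apple,shaft,mast,peg]
Tick 9: prefer A, take valve from B; A=[-] B=[grate] C=[jar,clip,hinge,joint,apple,shaft,mast,peg,valve]
Tick 10: prefer B, take grate from B; A=[-] B=[-] C=[jar,clip,hinge,joint,apple,shaft,mast,peg,valve,grate]
Tick 11: prefer A, both empty, nothing taken; A=[-] B=[-] C=[jar,clip,hinge,joint,apple,shaft,mast,peg,valve,grate]
Tick 12: prefer B, both empty, nothing taken; A=[-] B=[-] C=[jar,clip,hinge,joint,apple,shaft,mast,peg,valve,grate]

Answer: jar clip hinge joint apple shaft mast peg valve grate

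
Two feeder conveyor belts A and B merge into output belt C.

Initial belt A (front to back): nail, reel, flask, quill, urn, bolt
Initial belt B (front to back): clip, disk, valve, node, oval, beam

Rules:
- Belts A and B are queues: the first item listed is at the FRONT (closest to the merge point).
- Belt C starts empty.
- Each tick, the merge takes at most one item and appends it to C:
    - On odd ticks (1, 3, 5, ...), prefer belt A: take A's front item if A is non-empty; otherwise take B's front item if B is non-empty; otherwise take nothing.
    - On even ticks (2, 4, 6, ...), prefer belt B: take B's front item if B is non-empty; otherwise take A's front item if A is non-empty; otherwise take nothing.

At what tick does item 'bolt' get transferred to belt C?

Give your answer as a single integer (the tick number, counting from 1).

Tick 1: prefer A, take nail from A; A=[reel,flask,quill,urn,bolt] B=[clip,disk,valve,node,oval,beam] C=[nail]
Tick 2: prefer B, take clip from B; A=[reel,flask,quill,urn,bolt] B=[disk,valve,node,oval,beam] C=[nail,clip]
Tick 3: prefer A, take reel from A; A=[flask,quill,urn,bolt] B=[disk,valve,node,oval,beam] C=[nail,clip,reel]
Tick 4: prefer B, take disk from B; A=[flask,quill,urn,bolt] B=[valve,node,oval,beam] C=[nail,clip,reel,disk]
Tick 5: prefer A, take flask from A; A=[quill,urn,bolt] B=[valve,node,oval,beam] C=[nail,clip,reel,disk,flask]
Tick 6: prefer B, take valve from B; A=[quill,urn,bolt] B=[node,oval,beam] C=[nail,clip,reel,disk,flask,valve]
Tick 7: prefer A, take quill from A; A=[urn,bolt] B=[node,oval,beam] C=[nail,clip,reel,disk,flask,valve,quill]
Tick 8: prefer B, take node from B; A=[urn,bolt] B=[oval,beam] C=[nail,clip,reel,disk,flask,valve,quill,node]
Tick 9: prefer A, take urn from A; A=[bolt] B=[oval,beam] C=[nail,clip,reel,disk,flask,valve,quill,node,urn]
Tick 10: prefer B, take oval from B; A=[bolt] B=[beam] C=[nail,clip,reel,disk,flask,valve,quill,node,urn,oval]
Tick 11: prefer A, take bolt from A; A=[-] B=[beam] C=[nail,clip,reel,disk,flask,valve,quill,node,urn,oval,bolt]

Answer: 11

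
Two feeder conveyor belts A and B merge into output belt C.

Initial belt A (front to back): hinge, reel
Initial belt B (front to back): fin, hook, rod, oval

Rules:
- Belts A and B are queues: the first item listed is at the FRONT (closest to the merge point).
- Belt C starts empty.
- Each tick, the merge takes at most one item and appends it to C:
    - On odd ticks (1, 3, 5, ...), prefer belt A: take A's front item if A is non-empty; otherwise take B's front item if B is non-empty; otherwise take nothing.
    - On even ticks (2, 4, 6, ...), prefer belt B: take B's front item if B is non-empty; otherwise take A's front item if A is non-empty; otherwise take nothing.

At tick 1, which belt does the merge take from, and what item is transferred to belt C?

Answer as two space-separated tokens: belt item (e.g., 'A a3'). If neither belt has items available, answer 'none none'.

Answer: A hinge

Derivation:
Tick 1: prefer A, take hinge from A; A=[reel] B=[fin,hook,rod,oval] C=[hinge]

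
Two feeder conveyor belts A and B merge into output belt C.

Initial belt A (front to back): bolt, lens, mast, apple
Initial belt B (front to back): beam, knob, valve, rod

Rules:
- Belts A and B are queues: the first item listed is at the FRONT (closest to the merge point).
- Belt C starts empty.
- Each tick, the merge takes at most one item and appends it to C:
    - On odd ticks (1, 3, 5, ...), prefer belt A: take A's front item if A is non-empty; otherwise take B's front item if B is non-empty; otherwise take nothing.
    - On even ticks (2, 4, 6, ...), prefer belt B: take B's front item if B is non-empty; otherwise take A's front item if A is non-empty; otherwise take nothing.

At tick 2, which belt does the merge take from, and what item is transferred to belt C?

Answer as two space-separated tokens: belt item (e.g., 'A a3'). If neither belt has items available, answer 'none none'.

Answer: B beam

Derivation:
Tick 1: prefer A, take bolt from A; A=[lens,mast,apple] B=[beam,knob,valve,rod] C=[bolt]
Tick 2: prefer B, take beam from B; A=[lens,mast,apple] B=[knob,valve,rod] C=[bolt,beam]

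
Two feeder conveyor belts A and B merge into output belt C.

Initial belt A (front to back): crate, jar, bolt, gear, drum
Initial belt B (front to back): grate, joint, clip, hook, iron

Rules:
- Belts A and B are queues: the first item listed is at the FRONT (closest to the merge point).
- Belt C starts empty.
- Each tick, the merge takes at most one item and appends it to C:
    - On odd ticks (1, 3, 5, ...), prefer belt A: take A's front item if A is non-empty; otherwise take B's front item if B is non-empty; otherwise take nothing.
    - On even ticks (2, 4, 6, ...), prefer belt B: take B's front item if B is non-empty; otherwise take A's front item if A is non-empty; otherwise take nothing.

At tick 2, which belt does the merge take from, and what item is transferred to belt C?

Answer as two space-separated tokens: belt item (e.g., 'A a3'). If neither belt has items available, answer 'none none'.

Answer: B grate

Derivation:
Tick 1: prefer A, take crate from A; A=[jar,bolt,gear,drum] B=[grate,joint,clip,hook,iron] C=[crate]
Tick 2: prefer B, take grate from B; A=[jar,bolt,gear,drum] B=[joint,clip,hook,iron] C=[crate,grate]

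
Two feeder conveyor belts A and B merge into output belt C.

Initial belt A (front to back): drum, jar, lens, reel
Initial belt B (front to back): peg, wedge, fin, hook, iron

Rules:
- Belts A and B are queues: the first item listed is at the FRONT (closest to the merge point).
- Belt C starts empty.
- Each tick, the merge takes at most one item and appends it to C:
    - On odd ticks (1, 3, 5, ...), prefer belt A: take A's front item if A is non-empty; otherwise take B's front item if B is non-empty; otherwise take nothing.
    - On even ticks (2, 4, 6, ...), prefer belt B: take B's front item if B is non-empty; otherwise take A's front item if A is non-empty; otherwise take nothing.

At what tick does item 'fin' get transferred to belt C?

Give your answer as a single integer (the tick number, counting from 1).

Tick 1: prefer A, take drum from A; A=[jar,lens,reel] B=[peg,wedge,fin,hook,iron] C=[drum]
Tick 2: prefer B, take peg from B; A=[jar,lens,reel] B=[wedge,fin,hook,iron] C=[drum,peg]
Tick 3: prefer A, take jar from A; A=[lens,reel] B=[wedge,fin,hook,iron] C=[drum,peg,jar]
Tick 4: prefer B, take wedge from B; A=[lens,reel] B=[fin,hook,iron] C=[drum,peg,jar,wedge]
Tick 5: prefer A, take lens from A; A=[reel] B=[fin,hook,iron] C=[drum,peg,jar,wedge,lens]
Tick 6: prefer B, take fin from B; A=[reel] B=[hook,iron] C=[drum,peg,jar,wedge,lens,fin]

Answer: 6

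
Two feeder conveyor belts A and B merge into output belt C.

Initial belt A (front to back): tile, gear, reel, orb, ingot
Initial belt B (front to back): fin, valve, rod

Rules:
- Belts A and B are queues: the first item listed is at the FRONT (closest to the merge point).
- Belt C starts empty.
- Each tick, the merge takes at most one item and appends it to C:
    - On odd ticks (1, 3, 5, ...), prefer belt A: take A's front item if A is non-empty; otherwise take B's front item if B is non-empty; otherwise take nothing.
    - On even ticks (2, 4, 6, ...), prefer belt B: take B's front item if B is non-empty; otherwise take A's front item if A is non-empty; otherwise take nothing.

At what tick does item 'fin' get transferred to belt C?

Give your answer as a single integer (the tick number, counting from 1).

Answer: 2

Derivation:
Tick 1: prefer A, take tile from A; A=[gear,reel,orb,ingot] B=[fin,valve,rod] C=[tile]
Tick 2: prefer B, take fin from B; A=[gear,reel,orb,ingot] B=[valve,rod] C=[tile,fin]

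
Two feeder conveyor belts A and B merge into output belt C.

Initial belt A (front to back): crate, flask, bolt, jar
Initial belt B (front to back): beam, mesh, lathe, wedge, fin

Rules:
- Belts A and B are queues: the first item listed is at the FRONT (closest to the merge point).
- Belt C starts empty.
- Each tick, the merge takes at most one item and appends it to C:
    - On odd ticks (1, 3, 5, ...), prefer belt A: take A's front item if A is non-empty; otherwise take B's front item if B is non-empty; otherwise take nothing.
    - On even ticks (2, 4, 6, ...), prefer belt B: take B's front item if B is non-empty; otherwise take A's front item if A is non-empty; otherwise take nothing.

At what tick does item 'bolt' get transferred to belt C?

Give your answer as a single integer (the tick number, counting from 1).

Tick 1: prefer A, take crate from A; A=[flask,bolt,jar] B=[beam,mesh,lathe,wedge,fin] C=[crate]
Tick 2: prefer B, take beam from B; A=[flask,bolt,jar] B=[mesh,lathe,wedge,fin] C=[crate,beam]
Tick 3: prefer A, take flask from A; A=[bolt,jar] B=[mesh,lathe,wedge,fin] C=[crate,beam,flask]
Tick 4: prefer B, take mesh from B; A=[bolt,jar] B=[lathe,wedge,fin] C=[crate,beam,flask,mesh]
Tick 5: prefer A, take bolt from A; A=[jar] B=[lathe,wedge,fin] C=[crate,beam,flask,mesh,bolt]

Answer: 5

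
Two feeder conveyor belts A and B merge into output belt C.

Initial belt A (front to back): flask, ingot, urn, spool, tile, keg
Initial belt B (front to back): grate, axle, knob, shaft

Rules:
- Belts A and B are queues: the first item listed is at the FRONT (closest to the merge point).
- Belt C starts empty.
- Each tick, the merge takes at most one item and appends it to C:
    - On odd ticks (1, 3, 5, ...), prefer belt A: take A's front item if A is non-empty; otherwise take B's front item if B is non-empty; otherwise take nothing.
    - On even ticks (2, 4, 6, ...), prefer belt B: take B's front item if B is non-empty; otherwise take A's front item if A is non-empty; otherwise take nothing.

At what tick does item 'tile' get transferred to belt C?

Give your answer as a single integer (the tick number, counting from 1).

Tick 1: prefer A, take flask from A; A=[ingot,urn,spool,tile,keg] B=[grate,axle,knob,shaft] C=[flask]
Tick 2: prefer B, take grate from B; A=[ingot,urn,spool,tile,keg] B=[axle,knob,shaft] C=[flask,grate]
Tick 3: prefer A, take ingot from A; A=[urn,spool,tile,keg] B=[axle,knob,shaft] C=[flask,grate,ingot]
Tick 4: prefer B, take axle from B; A=[urn,spool,tile,keg] B=[knob,shaft] C=[flask,grate,ingot,axle]
Tick 5: prefer A, take urn from A; A=[spool,tile,keg] B=[knob,shaft] C=[flask,grate,ingot,axle,urn]
Tick 6: prefer B, take knob from B; A=[spool,tile,keg] B=[shaft] C=[flask,grate,ingot,axle,urn,knob]
Tick 7: prefer A, take spool from A; A=[tile,keg] B=[shaft] C=[flask,grate,ingot,axle,urn,knob,spool]
Tick 8: prefer B, take shaft from B; A=[tile,keg] B=[-] C=[flask,grate,ingot,axle,urn,knob,spool,shaft]
Tick 9: prefer A, take tile from A; A=[keg] B=[-] C=[flask,grate,ingot,axle,urn,knob,spool,shaft,tile]

Answer: 9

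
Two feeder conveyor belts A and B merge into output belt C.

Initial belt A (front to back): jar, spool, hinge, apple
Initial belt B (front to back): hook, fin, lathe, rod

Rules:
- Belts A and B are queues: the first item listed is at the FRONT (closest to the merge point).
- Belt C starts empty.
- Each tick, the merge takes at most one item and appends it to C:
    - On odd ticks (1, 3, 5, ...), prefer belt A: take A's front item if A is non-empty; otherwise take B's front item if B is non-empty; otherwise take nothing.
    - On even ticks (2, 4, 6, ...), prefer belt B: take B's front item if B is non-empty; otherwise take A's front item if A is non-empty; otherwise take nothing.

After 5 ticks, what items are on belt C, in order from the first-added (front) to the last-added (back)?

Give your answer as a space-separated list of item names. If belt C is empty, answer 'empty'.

Tick 1: prefer A, take jar from A; A=[spool,hinge,apple] B=[hook,fin,lathe,rod] C=[jar]
Tick 2: prefer B, take hook from B; A=[spool,hinge,apple] B=[fin,lathe,rod] C=[jar,hook]
Tick 3: prefer A, take spool from A; A=[hinge,apple] B=[fin,lathe,rod] C=[jar,hook,spool]
Tick 4: prefer B, take fin from B; A=[hinge,apple] B=[lathe,rod] C=[jar,hook,spool,fin]
Tick 5: prefer A, take hinge from A; A=[apple] B=[lathe,rod] C=[jar,hook,spool,fin,hinge]

Answer: jar hook spool fin hinge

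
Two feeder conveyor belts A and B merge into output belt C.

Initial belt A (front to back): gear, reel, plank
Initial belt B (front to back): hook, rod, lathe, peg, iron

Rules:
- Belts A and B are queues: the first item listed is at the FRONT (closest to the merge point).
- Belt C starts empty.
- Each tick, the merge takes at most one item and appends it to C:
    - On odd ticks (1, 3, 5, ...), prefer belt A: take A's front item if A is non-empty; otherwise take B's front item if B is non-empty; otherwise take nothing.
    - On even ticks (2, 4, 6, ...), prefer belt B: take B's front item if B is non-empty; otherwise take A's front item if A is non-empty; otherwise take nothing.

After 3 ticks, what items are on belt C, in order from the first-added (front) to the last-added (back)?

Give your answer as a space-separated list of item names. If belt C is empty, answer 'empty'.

Answer: gear hook reel

Derivation:
Tick 1: prefer A, take gear from A; A=[reel,plank] B=[hook,rod,lathe,peg,iron] C=[gear]
Tick 2: prefer B, take hook from B; A=[reel,plank] B=[rod,lathe,peg,iron] C=[gear,hook]
Tick 3: prefer A, take reel from A; A=[plank] B=[rod,lathe,peg,iron] C=[gear,hook,reel]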